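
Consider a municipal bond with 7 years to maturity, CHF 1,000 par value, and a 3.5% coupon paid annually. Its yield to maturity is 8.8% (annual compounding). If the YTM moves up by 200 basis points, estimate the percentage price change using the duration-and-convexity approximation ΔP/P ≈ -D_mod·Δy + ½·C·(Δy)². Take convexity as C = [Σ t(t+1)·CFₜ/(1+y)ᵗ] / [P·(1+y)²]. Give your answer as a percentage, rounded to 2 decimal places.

With y = 0.088:
  t   CF        PV=CF/(1+0.088)^t    t·PV        t(t+1)·PV
  1        35.00        32.1691        32.1691          64.3382
  2        35.00        29.5672        59.1344         177.4032
  3        35.00        27.1757        81.5272         326.1089
  4        35.00        24.9777        99.9108         499.5540
  5        35.00        22.9574       114.7872         688.7234
  6        35.00        21.1006       126.6036         886.2249
  7     1,035.00       573.5062     4,014.5431      32,116.3446
  Σ                    731.4540     4,528.6754      34,758.6973
P = 731.4540; D_Mac = 6.19133 yrs; D_mod = 5.69056 yrs; C = 40.14382.
Duration effect: -5.69056 × (+0.02) = -0.113811
Convexity effect: 0.5 × 40.14382 × (0.02)² = +0.0080288
ΔP/P ≈ -0.113811 + 0.0080288 = -0.105783 = -10.5783%.

-10.58%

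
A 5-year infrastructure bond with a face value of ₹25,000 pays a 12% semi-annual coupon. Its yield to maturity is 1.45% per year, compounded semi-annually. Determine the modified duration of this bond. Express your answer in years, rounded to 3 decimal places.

4.098 years

Periodic yield y = 0.00725. First find Macaulay duration:
  t   CF        PV=CF/(1+0.00725)^t    t·PV
  1     1,500.00     1,489.2033     1,489.2033
  2     1,500.00     1,478.4843     2,956.9685
  3     1,500.00     1,467.8424     4,403.5272
  4     1,500.00     1,457.2771     5,829.1086
  5     1,500.00     1,446.7879     7,233.9397
  6     1,500.00     1,436.3742     8,618.2453
  7     1,500.00     1,426.0355     9,982.2483
  8     1,500.00     1,415.7711    11,326.1690
  9     1,500.00     1,405.5807    12,650.2260
  10   26,500.00    24,653.1895   246,531.8946
  Σ                 37,676.5460   311,021.5305
P = 37,676.5460; Macaulay duration = 311,021.5305 / 37,676.5460 = 8.25504 half-year periods = 4.12752 years.
Modified duration = D_Mac / (1 + y) = 4.12752 / 1.00725 = 4.09781 years.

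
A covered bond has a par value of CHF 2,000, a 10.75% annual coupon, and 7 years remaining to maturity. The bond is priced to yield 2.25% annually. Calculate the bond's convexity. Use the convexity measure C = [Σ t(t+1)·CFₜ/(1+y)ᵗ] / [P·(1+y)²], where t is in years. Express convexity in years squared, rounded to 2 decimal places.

39.57

With y = 0.0225:
  t   CF        PV=CF/(1+0.0225)^t    t·PV        t(t+1)·PV
  1       215.00       210.2689       210.2689         420.5379
  2       215.00       205.6420       411.2840       1,233.8520
  3       215.00       201.1169       603.3506       2,413.4025
  4       215.00       196.6913       786.7653       3,933.8264
  5       215.00       192.3631       961.8157       5,770.8945
  6       215.00       188.1302     1,128.7813       7,901.4692
  7     2,215.00     1,895.5294    13,268.7055     106,149.6437
  Σ                  3,089.7419    17,370.9714     127,823.6261
P = 3,089.7419.
Convexity = Σ t(t+1)·PV / [P·(1+y)²] = 127,823.6261 / (3,089.7419 × 1.045506) = 39.56966.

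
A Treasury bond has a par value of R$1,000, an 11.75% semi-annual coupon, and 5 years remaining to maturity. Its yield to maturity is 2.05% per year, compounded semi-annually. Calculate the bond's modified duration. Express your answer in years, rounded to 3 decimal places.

4.085 years

Periodic yield y = 0.01025. First find Macaulay duration:
  t   CF        PV=CF/(1+0.01025)^t    t·PV
  1        58.75        58.1539        58.1539
  2        58.75        57.5639       115.1278
  3        58.75        56.9798       170.9395
  4        58.75        56.4017       225.6069
  5        58.75        55.8295       279.1474
  6        58.75        55.2630       331.5782
  7        58.75        54.7023       382.9163
  8        58.75        54.1473       433.1786
  9        58.75        53.5979       482.3815
  10    1,058.75       956.1033     9,561.0333
  Σ                  1,458.7428    12,040.0635
P = 1,458.7428; Macaulay duration = 12,040.0635 / 1,458.7428 = 8.25373 half-year periods = 4.12686 years.
Modified duration = D_Mac / (1 + y) = 4.12686 / 1.01025 = 4.08499 years.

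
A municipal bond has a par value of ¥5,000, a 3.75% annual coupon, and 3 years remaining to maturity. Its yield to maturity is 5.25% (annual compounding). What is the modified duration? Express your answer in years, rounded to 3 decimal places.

2.746 years

Periodic yield y = 0.0525. First find Macaulay duration:
  t   CF        PV=CF/(1+0.0525)^t    t·PV
  1       187.50       178.1473       178.1473
  2       187.50       169.2611       338.5221
  3     5,187.50     4,449.3011    13,347.9033
  Σ                  4,796.7094    13,864.5727
P = 4,796.7094; Macaulay duration = 13,864.5727 / 4,796.7094 = 2.89043 years.
Modified duration = D_Mac / (1 + y) = 2.89043 / 1.0525 = 2.74626 years.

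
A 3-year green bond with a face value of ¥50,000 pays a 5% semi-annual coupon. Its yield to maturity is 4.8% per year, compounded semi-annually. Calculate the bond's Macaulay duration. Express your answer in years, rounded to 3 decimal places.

2.823 years

Periodic yield y = 0.024. Discount each cash flow and weight by its period:
  t   CF        PV=CF/(1+0.024)^t    t·PV
  1     1,250.00     1,220.7031     1,220.7031
  2     1,250.00     1,192.0929     2,384.1858
  3     1,250.00     1,164.1532     3,492.4597
  4     1,250.00     1,136.8684     4,547.4735
  5     1,250.00     1,110.2230     5,551.1151
  6    51,250.00    44,452.2891   266,713.7344
  Σ                 50,276.3297   283,909.6716
Price P = Σ PV = 50,276.3297.
Macaulay duration = Σ(t·PV) / P = 283,909.6716 / 50,276.3297 = 5.64698 half-year periods.
In years: 5.64698 / 2 = 2.82349 years.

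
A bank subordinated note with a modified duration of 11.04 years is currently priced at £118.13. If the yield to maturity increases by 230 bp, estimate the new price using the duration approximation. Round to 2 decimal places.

£88.13

Duration approximation: ΔP/P ≈ -D_mod · Δy = -11.04 × (+0.023) = -0.253920.
New price ≈ 118.13 × (1 - 0.253920) = 88.1344304.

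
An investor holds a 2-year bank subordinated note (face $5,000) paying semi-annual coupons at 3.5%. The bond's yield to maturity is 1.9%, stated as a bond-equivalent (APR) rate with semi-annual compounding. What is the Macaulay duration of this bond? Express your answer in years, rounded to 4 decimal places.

1.9499 years

Periodic yield y = 0.0095. Discount each cash flow and weight by its period:
  t   CF        PV=CF/(1+0.0095)^t    t·PV
  1        87.50        86.6766        86.6766
  2        87.50        85.8609       171.7218
  3        87.50        85.0529       255.1587
  4     5,087.50     4,898.6807    19,594.7226
  Σ                  5,156.2710    20,108.2797
Price P = Σ PV = 5,156.2710.
Macaulay duration = Σ(t·PV) / P = 20,108.2797 / 5,156.2710 = 3.89977 half-year periods.
In years: 3.89977 / 2 = 1.94989 years.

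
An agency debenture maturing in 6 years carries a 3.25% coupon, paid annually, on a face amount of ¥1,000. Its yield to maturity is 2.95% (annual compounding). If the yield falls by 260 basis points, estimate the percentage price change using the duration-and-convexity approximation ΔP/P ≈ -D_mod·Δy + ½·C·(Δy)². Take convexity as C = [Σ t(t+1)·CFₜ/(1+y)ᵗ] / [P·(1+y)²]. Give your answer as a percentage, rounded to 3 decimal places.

+15.227%

With y = 0.0295:
  t   CF        PV=CF/(1+0.0295)^t    t·PV        t(t+1)·PV
  1        32.50        31.5687        31.5687          63.1374
  2        32.50        30.6641        61.3283         183.9848
  3        32.50        29.7855        89.3564         357.4255
  4        32.50        28.9320       115.7279         578.6393
  5        32.50        28.1029       140.5147         843.0879
  6     1,032.50       867.2253     5,203.3520      36,423.4639
  Σ                  1,016.2785     5,641.8479      38,449.7389
P = 1,016.2785; D_Mac = 5.55148 yrs; D_mod = 5.39240 yrs; C = 35.69669.
Duration effect: -5.39240 × (-0.026) = +0.140202
Convexity effect: 0.5 × 35.69669 × (-0.026)² = +0.0120655
ΔP/P ≈ +0.140202 + 0.0120655 = +0.152268 = +15.2268%.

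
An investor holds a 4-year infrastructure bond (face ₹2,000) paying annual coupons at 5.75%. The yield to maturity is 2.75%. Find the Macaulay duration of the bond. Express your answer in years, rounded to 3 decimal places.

3.703 years

Periodic yield y = 0.0275. Discount each cash flow and weight by its year:
  t   CF        PV=CF/(1+0.0275)^t    t·PV
  1       115.00       111.9221       111.9221
  2       115.00       108.9267       217.8533
  3       115.00       106.0113       318.0340
  4     2,115.00     1,897.5055     7,590.0221
  Σ                  2,224.3657     8,237.8316
Price P = Σ PV = 2,224.3657.
Macaulay duration = Σ(t·PV) / P = 8,237.8316 / 2,224.3657 = 3.70345 years.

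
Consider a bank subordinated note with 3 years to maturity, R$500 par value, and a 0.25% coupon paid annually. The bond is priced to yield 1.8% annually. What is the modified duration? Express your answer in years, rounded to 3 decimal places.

2.939 years

Periodic yield y = 0.018. First find Macaulay duration:
  t   CF        PV=CF/(1+0.018)^t    t·PV
  1         1.25         1.2279         1.2279
  2         1.25         1.2062         2.4124
  3       501.25       475.1285     1,425.3854
  Σ                    477.5626     1,429.0257
P = 477.5626; Macaulay duration = 1,429.0257 / 477.5626 = 2.99233 years.
Modified duration = D_Mac / (1 + y) = 2.99233 / 1.018 = 2.93942 years.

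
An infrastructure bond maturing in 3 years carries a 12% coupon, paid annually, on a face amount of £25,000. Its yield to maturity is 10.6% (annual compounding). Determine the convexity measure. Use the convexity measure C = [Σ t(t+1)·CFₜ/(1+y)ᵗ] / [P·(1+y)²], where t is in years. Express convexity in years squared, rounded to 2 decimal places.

With y = 0.106:
  t   CF        PV=CF/(1+0.106)^t    t·PV        t(t+1)·PV
  1     3,000.00     2,712.4774     2,712.4774       5,424.9548
  2     3,000.00     2,452.5112     4,905.0224      14,715.0672
  3    28,000.00    20,696.2971    62,088.8913     248,355.5654
  Σ                 25,861.2857    69,706.3912     268,495.5874
P = 25,861.2857.
Convexity = Σ t(t+1)·PV / [P·(1+y)²] = 268,495.5874 / (25,861.2857 × 1.223236) = 8.48744.

8.49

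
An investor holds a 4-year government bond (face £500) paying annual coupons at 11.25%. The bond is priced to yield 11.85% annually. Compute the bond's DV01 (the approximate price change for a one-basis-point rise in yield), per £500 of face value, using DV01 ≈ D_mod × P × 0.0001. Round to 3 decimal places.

Periodic yield y = 0.1185.
  t   CF        PV=CF/(1+0.1185)^t    t·PV
  1        56.25        50.2906        50.2906
  2        56.25        44.9625        89.9250
  3        56.25        40.1989       120.5968
  4       556.25       355.4071     1,421.6283
  Σ                    490.8591     1,682.4407
P = 490.8591; D_Mac = 3.42754 yrs; D_mod = 3.06441 yrs.
DV01 ≈ 3.06441 × 490.8591 × 0.0001 = 0.150419.

£0.150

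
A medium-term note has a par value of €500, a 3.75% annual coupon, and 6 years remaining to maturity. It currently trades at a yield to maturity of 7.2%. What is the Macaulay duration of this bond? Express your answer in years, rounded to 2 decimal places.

Periodic yield y = 0.072. Discount each cash flow and weight by its year:
  t   CF        PV=CF/(1+0.072)^t    t·PV
  1        18.75        17.4907        17.4907
  2        18.75        16.3159        32.6319
  3        18.75        15.2201        45.6602
  4        18.75        14.1978        56.7913
  5        18.75        13.2442        66.2212
  6       518.75       341.8136     2,050.8819
  Σ                    418.2824     2,269.6772
Price P = Σ PV = 418.2824.
Macaulay duration = Σ(t·PV) / P = 2,269.6772 / 418.2824 = 5.42618 years.

5.43 years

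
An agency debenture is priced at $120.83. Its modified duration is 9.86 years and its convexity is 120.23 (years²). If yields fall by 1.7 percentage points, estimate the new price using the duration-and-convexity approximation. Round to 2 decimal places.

Duration effect: -D_mod·Δy = -9.86 × (-0.017) = +0.167620
Convexity effect: ½·C·(Δy)² = 0.5 × 120.23 × (-0.017)² = +0.017373235
ΔP/P ≈ +0.167620 + 0.017373235 = +0.184993235
New price ≈ 120.83 × (1 + 0.184993235) = 143.18273258505.

$143.18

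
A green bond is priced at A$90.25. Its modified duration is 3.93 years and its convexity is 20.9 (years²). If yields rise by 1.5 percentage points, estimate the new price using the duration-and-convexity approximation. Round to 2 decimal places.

Duration effect: -D_mod·Δy = -3.93 × (+0.015) = -0.058950
Convexity effect: ½·C·(Δy)² = 0.5 × 20.9 × (0.015)² = +0.00235125
ΔP/P ≈ -0.058950 + 0.00235125 = -0.05659875
New price ≈ 90.25 × (1 - 0.05659875) = 85.1419628125.

A$85.14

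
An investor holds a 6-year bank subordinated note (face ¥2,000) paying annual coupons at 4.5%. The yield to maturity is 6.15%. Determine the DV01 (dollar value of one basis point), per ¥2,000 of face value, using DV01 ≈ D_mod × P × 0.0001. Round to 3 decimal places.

¥0.928

Periodic yield y = 0.0615.
  t   CF        PV=CF/(1+0.0615)^t    t·PV
  1        90.00        84.7857        84.7857
  2        90.00        79.8735       159.7469
  3        90.00        75.2458       225.7375
  4        90.00        70.8863       283.5453
  5        90.00        66.7794       333.8970
  6     2,090.00     1,460.9195     8,765.5172
  Σ                  1,838.4903     9,853.2297
P = 1,838.4903; D_Mac = 5.35941 yrs; D_mod = 5.04891 yrs.
DV01 ≈ 5.04891 × 1,838.4903 × 0.0001 = 0.928236.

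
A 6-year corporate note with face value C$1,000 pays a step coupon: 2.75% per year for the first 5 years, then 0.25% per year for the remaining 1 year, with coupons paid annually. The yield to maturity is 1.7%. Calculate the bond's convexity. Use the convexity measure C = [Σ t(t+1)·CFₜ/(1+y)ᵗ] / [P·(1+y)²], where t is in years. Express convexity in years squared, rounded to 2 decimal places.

37.16

With y = 0.017:
  t   CF        PV=CF/(1+0.017)^t    t·PV        t(t+1)·PV
  1        27.50        27.0403        27.0403          54.0806
  2        27.50        26.5883        53.1766         159.5299
  3        27.50        26.1439        78.4316         313.7264
  4        27.50        25.7069       102.8274         514.1370
  5        27.50        25.2771       126.3857         758.3142
  6     1,002.50       906.0636     5,436.3814      38,054.6695
  Σ                  1,036.8200     5,824.2430      39,854.4576
P = 1,036.8200.
Convexity = Σ t(t+1)·PV / [P·(1+y)²] = 39,854.4576 / (1,036.8200 × 1.034289) = 37.16478.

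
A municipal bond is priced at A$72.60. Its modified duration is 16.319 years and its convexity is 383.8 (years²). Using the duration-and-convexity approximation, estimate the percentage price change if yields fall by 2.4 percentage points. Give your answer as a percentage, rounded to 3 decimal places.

Duration effect: -D_mod·Δy = -16.319 × (-0.024) = +0.391656
Convexity effect: ½·C·(Δy)² = 0.5 × 383.8 × (-0.024)² = +0.1105344
ΔP/P ≈ +0.391656 + 0.1105344 = +0.5021904
= +50.21904%.

+50.219%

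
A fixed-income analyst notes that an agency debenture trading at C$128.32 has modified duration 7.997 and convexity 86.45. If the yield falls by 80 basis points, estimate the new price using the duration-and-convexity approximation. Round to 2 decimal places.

C$136.88

Duration effect: -D_mod·Δy = -7.997 × (-0.008) = +0.063976
Convexity effect: ½·C·(Δy)² = 0.5 × 86.45 × (-0.008)² = +0.0027664
ΔP/P ≈ +0.063976 + 0.0027664 = +0.0667424
New price ≈ 128.32 × (1 + 0.0667424) = 136.884384768.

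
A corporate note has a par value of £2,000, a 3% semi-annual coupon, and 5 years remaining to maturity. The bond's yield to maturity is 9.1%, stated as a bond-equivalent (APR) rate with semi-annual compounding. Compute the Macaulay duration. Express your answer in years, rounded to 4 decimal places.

Periodic yield y = 0.0455. Discount each cash flow and weight by its period:
  t   CF        PV=CF/(1+0.0455)^t    t·PV
  1        30.00        28.6944        28.6944
  2        30.00        27.4456        54.8913
  3        30.00        26.2512        78.7536
  4        30.00        25.1088       100.4350
  5        30.00        24.0160       120.0801
  6        30.00        22.9708       137.8251
  7        30.00        21.9712       153.7981
  8        30.00        21.0150       168.1198
  9        30.00        20.1004       180.9037
  10    2,030.00     1,300.9352    13,009.3520
  Σ                  1,518.5086    14,032.8532
Price P = Σ PV = 1,518.5086.
Macaulay duration = Σ(t·PV) / P = 14,032.8532 / 1,518.5086 = 9.24121 half-year periods.
In years: 9.24121 / 2 = 4.62060 years.

4.6206 years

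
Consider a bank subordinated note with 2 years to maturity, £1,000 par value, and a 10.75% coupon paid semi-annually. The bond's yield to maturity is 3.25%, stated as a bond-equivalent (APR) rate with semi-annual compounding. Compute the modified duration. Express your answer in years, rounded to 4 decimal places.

Periodic yield y = 0.01625. First find Macaulay duration:
  t   CF        PV=CF/(1+0.01625)^t    t·PV
  1        53.75        52.8905        52.8905
  2        53.75        52.0448       104.0896
  3        53.75        51.2126       153.6378
  4     1,053.75       987.9509     3,951.8035
  Σ                  1,144.0988     4,262.4214
P = 1,144.0988; Macaulay duration = 4,262.4214 / 1,144.0988 = 3.72557 half-year periods = 1.86279 years.
Modified duration = D_Mac / (1 + y) = 1.86279 / 1.01625 = 1.83300 years.

1.8330 years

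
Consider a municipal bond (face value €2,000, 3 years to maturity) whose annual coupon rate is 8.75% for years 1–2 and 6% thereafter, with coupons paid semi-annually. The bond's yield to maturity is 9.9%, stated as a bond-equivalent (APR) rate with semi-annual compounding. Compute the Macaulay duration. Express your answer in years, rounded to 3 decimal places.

2.696 years

Periodic yield y = 0.0495. Discount each cash flow and weight by its period:
  t   CF        PV=CF/(1+0.0495)^t    t·PV
  1        87.50        83.3730        83.3730
  2        87.50        79.4407       158.8814
  3        87.50        75.6939       227.0816
  4        87.50        72.1237       288.4950
  5        60.00        47.1237       235.6183
  6     2,060.00     1,541.6031     9,249.6183
  Σ                  1,899.3581    10,243.0677
Price P = Σ PV = 1,899.3581.
Macaulay duration = Σ(t·PV) / P = 10,243.0677 / 1,899.3581 = 5.39291 half-year periods.
In years: 5.39291 / 2 = 2.69646 years.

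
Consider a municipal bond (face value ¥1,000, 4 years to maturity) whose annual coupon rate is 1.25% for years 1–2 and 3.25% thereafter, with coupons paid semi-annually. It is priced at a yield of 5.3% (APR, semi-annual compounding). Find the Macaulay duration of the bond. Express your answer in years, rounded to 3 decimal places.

3.880 years

Periodic yield y = 0.0265. Discount each cash flow and weight by its period:
  t   CF        PV=CF/(1+0.0265)^t    t·PV
  1         6.25         6.0887         6.0887
  2         6.25         5.9315        11.8629
  3         6.25         5.7783        17.3350
  4         6.25         5.6292        22.5167
  5        16.25        14.2580        71.2900
  6        16.25        13.8899        83.3395
  7        16.25        13.5313        94.7194
  8     1,016.25       824.3828     6,595.0625
  Σ                    889.4897     6,902.2146
Price P = Σ PV = 889.4897.
Macaulay duration = Σ(t·PV) / P = 6,902.2146 / 889.4897 = 7.75975 half-year periods.
In years: 7.75975 / 2 = 3.87987 years.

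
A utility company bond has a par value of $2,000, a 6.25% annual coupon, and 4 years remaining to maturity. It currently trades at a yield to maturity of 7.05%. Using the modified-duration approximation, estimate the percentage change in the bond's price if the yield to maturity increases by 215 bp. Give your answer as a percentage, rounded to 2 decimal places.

Periodic yield y = 0.0705. Modified duration first:
  t   CF        PV=CF/(1+0.0705)^t    t·PV
  1       125.00       116.7679       116.7679
  2       125.00       109.0779       218.1558
  3       125.00       101.8943       305.6830
  4     2,125.00     1,618.1257     6,472.5027
  Σ                  1,945.8657     7,113.1093
P = 1,945.8657; D_Mac = 3.65550 yrs; D_mod = 3.65550/(1+0.0705) = 3.41476 yrs.
ΔP/P ≈ -D_mod · Δy = -3.41476 × (+0.0215) = -0.073417 = -7.3417%.

-7.34%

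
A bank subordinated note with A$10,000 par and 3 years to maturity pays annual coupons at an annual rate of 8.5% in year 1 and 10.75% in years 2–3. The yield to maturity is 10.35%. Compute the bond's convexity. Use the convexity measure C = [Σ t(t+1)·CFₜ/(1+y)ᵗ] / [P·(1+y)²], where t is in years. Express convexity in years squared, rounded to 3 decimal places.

With y = 0.1035:
  t   CF        PV=CF/(1+0.1035)^t    t·PV        t(t+1)·PV
  1       850.00       770.2764       770.2764       1,540.5528
  2     1,075.00       882.8030     1,765.6060       5,296.8179
  3    11,075.00     8,241.8883    24,725.6648      98,902.6592
  Σ                  9,894.9676    27,261.5471     105,740.0298
P = 9,894.9676.
Convexity = Σ t(t+1)·PV / [P·(1+y)²] = 105,740.0298 / (9,894.9676 × 1.217712) = 8.77567.

8.776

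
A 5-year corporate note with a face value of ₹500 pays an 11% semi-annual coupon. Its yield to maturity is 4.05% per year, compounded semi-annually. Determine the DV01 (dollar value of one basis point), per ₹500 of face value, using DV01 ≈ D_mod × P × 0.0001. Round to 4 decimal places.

₹0.2650

Periodic yield y = 0.02025.
  t   CF        PV=CF/(1+0.02025)^t    t·PV
  1        27.50        26.9542        26.9542
  2        27.50        26.4192        52.8384
  3        27.50        25.8948        77.6845
  4        27.50        25.3809       101.5234
  5        27.50        24.8771       124.3855
  6        27.50        24.3833       146.3000
  7        27.50        23.8994       167.2956
  8        27.50        23.4250       187.4001
  9        27.50        22.9601       206.6407
  10      527.50       431.6745     4,316.7453
  Σ                    655.8685     5,407.7676
P = 655.8685; D_Mac = 8.24520 half-year periods = 4.12260 yrs; D_mod = 4.04078 yrs.
DV01 ≈ 4.04078 × 655.8685 × 0.0001 = 0.265022.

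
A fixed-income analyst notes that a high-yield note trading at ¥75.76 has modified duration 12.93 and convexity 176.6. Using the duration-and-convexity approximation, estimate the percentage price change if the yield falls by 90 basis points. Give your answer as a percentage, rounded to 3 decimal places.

+12.352%

Duration effect: -D_mod·Δy = -12.93 × (-0.009) = +0.116370
Convexity effect: ½·C·(Δy)² = 0.5 × 176.6 × (-0.009)² = +0.0071523
ΔP/P ≈ +0.116370 + 0.0071523 = +0.1235223
= +12.35223%.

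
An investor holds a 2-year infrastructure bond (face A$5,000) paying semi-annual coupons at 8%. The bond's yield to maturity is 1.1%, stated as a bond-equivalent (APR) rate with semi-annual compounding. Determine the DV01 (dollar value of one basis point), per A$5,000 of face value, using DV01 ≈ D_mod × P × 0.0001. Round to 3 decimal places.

A$1.071

Periodic yield y = 0.0055.
  t   CF        PV=CF/(1+0.0055)^t    t·PV
  1       200.00       198.9060       198.9060
  2       200.00       197.8180       395.6360
  3       200.00       196.7360       590.2079
  4     5,200.00     5,087.1559    20,348.6234
  Σ                  5,680.6159    21,533.3734
P = 5,680.6159; D_Mac = 3.79068 half-year periods = 1.89534 yrs; D_mod = 1.88497 yrs.
DV01 ≈ 1.88497 × 5,680.6159 × 0.0001 = 1.070779.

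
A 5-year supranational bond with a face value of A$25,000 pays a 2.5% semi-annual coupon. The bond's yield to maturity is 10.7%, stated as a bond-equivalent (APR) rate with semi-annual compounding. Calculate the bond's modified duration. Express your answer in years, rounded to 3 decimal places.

4.424 years

Periodic yield y = 0.0535. First find Macaulay duration:
  t   CF        PV=CF/(1+0.0535)^t    t·PV
  1       312.50       296.6303       296.6303
  2       312.50       281.5665       563.1329
  3       312.50       267.2677       801.8030
  4       312.50       253.6950     1,014.7799
  5       312.50       240.8116     1,204.0578
  6       312.50       228.5824     1,371.4944
  7       312.50       216.9743     1,518.8199
  8       312.50       205.9556     1,647.6452
  9       312.50       195.4966     1,759.4692
  10   25,312.50    15,031.0611   150,310.6113
  Σ                 17,218.0410   160,488.4439
P = 17,218.0410; Macaulay duration = 160,488.4439 / 17,218.0410 = 9.32095 half-year periods = 4.66047 years.
Modified duration = D_Mac / (1 + y) = 4.66047 / 1.0535 = 4.42380 years.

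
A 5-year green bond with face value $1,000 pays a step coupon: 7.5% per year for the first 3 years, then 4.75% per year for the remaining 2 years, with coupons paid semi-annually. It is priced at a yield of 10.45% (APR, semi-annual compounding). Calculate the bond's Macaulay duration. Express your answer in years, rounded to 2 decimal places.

4.21 years

Periodic yield y = 0.05225. Discount each cash flow and weight by its period:
  t   CF        PV=CF/(1+0.05225)^t    t·PV
  1        37.50        35.6379        35.6379
  2        37.50        33.8683        67.7366
  3        37.50        32.1866        96.5597
  4        37.50        30.5883       122.3533
  5        37.50        29.0694       145.3472
  6        37.50        27.6260       165.7559
  7        23.75        16.6277       116.3936
  8        23.75        15.8020       126.4160
  9        23.75        15.0173       135.1561
  10    1,023.75       615.1833     6,151.8335
  Σ                    851.6069     7,163.1897
Price P = Σ PV = 851.6069.
Macaulay duration = Σ(t·PV) / P = 7,163.1897 / 851.6069 = 8.41138 half-year periods.
In years: 8.41138 / 2 = 4.20569 years.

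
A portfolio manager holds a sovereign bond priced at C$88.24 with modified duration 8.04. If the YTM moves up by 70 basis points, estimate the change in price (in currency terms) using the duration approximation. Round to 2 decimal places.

Duration approximation: ΔP/P ≈ -D_mod · Δy = -8.04 × (+0.007) = -0.056280.
ΔP ≈ 88.24 × (-0.056280) = -4.9661472.

-C$4.97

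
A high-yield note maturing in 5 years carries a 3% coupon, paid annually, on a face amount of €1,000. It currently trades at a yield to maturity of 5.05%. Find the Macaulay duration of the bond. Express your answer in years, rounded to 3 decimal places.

Periodic yield y = 0.0505. Discount each cash flow and weight by its year:
  t   CF        PV=CF/(1+0.0505)^t    t·PV
  1        30.00        28.5578        28.5578
  2        30.00        27.1850        54.3700
  3        30.00        25.8781        77.6344
  4        30.00        24.6341        98.5365
  5     1,030.00       805.1132     4,025.5659
  Σ                    911.3683     4,284.6646
Price P = Σ PV = 911.3683.
Macaulay duration = Σ(t·PV) / P = 4,284.6646 / 911.3683 = 4.70135 years.

4.701 years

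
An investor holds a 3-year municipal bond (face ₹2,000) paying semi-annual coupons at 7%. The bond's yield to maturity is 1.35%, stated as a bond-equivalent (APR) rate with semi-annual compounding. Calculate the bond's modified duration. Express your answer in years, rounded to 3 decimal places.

Periodic yield y = 0.00675. First find Macaulay duration:
  t   CF        PV=CF/(1+0.00675)^t    t·PV
  1        70.00        69.5307        69.5307
  2        70.00        69.0645       138.1290
  3        70.00        68.6014       205.8043
  4        70.00        68.1415       272.5659
  5        70.00        67.6846       338.4230
  6     2,070.00     1,988.1105    11,928.6629
  Σ                  2,331.1331    12,953.1157
P = 2,331.1331; Macaulay duration = 12,953.1157 / 2,331.1331 = 5.55657 half-year periods = 2.77829 years.
Modified duration = D_Mac / (1 + y) = 2.77829 / 1.00675 = 2.75966 years.

2.760 years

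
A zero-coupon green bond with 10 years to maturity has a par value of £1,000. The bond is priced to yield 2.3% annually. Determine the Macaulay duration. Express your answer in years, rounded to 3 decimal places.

A zero-coupon bond has a single cash flow at maturity, so its Macaulay duration equals its maturity: 10 years.

10.000 years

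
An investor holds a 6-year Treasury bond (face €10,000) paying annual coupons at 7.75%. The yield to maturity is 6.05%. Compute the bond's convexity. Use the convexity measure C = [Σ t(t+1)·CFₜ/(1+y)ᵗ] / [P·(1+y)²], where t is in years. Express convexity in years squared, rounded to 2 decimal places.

29.63

With y = 0.0605:
  t   CF        PV=CF/(1+0.0605)^t    t·PV        t(t+1)·PV
  1       775.00       730.7874       730.7874       1,461.5747
  2       775.00       689.0970     1,378.1940       4,134.5820
  3       775.00       649.7850     1,949.3550       7,797.4200
  4       775.00       612.7157     2,450.8628      12,254.3141
  5       775.00       577.7612     2,888.8058      17,332.8346
  6    10,775.00     7,574.4873    45,446.9238     318,128.4666
  Σ                 10,834.6335    54,844.9287     361,109.1920
P = 10,834.6335.
Convexity = Σ t(t+1)·PV / [P·(1+y)²] = 361,109.1920 / (10,834.6335 × 1.124660) = 29.63487.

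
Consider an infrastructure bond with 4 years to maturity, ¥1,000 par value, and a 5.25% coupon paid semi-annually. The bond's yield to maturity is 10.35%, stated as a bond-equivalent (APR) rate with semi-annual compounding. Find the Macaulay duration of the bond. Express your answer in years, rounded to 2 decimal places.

3.62 years

Periodic yield y = 0.05175. Discount each cash flow and weight by its period:
  t   CF        PV=CF/(1+0.05175)^t    t·PV
  1        26.25        24.9584        24.9584
  2        26.25        23.7304        47.4607
  3        26.25        22.5627        67.6882
  4        26.25        21.4526        85.8103
  5        26.25        20.3970       101.9851
  6        26.25        19.3934       116.3605
  7        26.25        18.4392       129.0743
  8     1,026.25       685.4141     5,483.3124
  Σ                    836.3477     6,056.6498
Price P = Σ PV = 836.3477.
Macaulay duration = Σ(t·PV) / P = 6,056.6498 / 836.3477 = 7.24178 half-year periods.
In years: 7.24178 / 2 = 3.62089 years.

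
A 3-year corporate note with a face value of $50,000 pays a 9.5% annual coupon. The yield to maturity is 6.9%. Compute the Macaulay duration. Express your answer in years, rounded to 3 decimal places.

2.756 years

Periodic yield y = 0.069. Discount each cash flow and weight by its year:
  t   CF        PV=CF/(1+0.069)^t    t·PV
  1     4,750.00     4,443.4051     4,443.4051
  2     4,750.00     4,156.5997     8,313.1993
  3    54,750.00    44,817.8489   134,453.5466
  Σ                 53,417.8536   147,210.1510
Price P = Σ PV = 53,417.8536.
Macaulay duration = Σ(t·PV) / P = 147,210.1510 / 53,417.8536 = 2.75582 years.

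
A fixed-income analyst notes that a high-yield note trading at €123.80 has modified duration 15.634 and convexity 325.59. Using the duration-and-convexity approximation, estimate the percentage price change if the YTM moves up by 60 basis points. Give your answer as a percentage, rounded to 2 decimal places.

Duration effect: -D_mod·Δy = -15.634 × (+0.006) = -0.093804
Convexity effect: ½·C·(Δy)² = 0.5 × 325.59 × (0.006)² = +0.00586062
ΔP/P ≈ -0.093804 + 0.00586062 = -0.08794338
= -8.794338%.

-8.79%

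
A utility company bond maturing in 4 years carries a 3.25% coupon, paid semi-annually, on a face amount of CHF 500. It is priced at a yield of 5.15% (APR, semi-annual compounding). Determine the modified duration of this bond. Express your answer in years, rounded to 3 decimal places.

Periodic yield y = 0.02575. First find Macaulay duration:
  t   CF        PV=CF/(1+0.02575)^t    t·PV
  1        8.125         7.9210         7.9210
  2        8.125         7.7222        15.4444
  3        8.125         7.5283        22.5850
  4        8.125         7.3393        29.3574
  5        8.125         7.1551        35.7755
  6        8.125         6.9755        41.8529
  7        8.125         6.8004        47.6026
  8      508.125       414.6086     3,316.8692
  Σ                    466.0505     3,517.4080
P = 466.0505; Macaulay duration = 3,517.4080 / 466.0505 = 7.54727 half-year periods = 3.77363 years.
Modified duration = D_Mac / (1 + y) = 3.77363 / 1.02575 = 3.67890 years.

3.679 years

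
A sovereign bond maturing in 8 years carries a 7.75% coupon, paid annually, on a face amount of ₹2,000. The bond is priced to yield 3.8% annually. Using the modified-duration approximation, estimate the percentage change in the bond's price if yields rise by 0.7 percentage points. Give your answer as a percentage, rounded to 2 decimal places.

-4.36%

Periodic yield y = 0.038. Modified duration first:
  t   CF        PV=CF/(1+0.038)^t    t·PV
  1       155.00       149.3256       149.3256
  2       155.00       143.8590       287.7180
  3       155.00       138.5925       415.7774
  4       155.00       133.5188       534.0750
  5       155.00       128.6308       643.1539
  6       155.00       123.9218       743.5306
  7       155.00       119.3851       835.6959
  8     2,155.00     1,599.0736    12,792.5886
  Σ                  2,536.3071    16,401.8650
P = 2,536.3071; D_Mac = 6.46683 yrs; D_mod = 6.46683/(1+0.038) = 6.23009 yrs.
ΔP/P ≈ -D_mod · Δy = -6.23009 × (+0.007) = -0.043611 = -4.3611%.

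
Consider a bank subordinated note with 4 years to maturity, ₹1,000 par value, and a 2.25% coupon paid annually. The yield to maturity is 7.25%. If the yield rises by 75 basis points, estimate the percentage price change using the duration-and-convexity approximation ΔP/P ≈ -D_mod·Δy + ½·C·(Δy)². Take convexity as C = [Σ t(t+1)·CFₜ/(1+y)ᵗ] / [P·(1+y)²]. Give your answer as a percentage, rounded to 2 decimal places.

With y = 0.0725:
  t   CF        PV=CF/(1+0.0725)^t    t·PV        t(t+1)·PV
  1        22.50        20.9790        20.9790          41.9580
  2        22.50        19.5609        39.1217         117.3652
  3        22.50        18.2386        54.7157         218.8628
  4     1,022.50       772.8125     3,091.2498      15,456.2491
  Σ                    831.5909     3,206.0663      15,834.4351
P = 831.5909; D_Mac = 3.85534 yrs; D_mod = 3.59472 yrs; C = 16.55382.
Duration effect: -3.59472 × (+0.0075) = -0.026960
Convexity effect: 0.5 × 16.55382 × (0.0075)² = +0.0004656
ΔP/P ≈ -0.026960 + 0.0004656 = -0.026495 = -2.6495%.

-2.65%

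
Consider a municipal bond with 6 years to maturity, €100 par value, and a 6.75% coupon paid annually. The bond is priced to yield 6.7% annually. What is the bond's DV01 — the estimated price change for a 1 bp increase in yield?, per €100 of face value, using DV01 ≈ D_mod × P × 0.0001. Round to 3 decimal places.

€0.048

Periodic yield y = 0.067.
  t   CF        PV=CF/(1+0.067)^t    t·PV
  1         6.75         6.3261         6.3261
  2         6.75         5.9289        11.8578
  3         6.75         5.5566        16.6699
  4         6.75         5.2077        20.8308
  5         6.75         4.8807        24.4035
  6       106.75        72.3405       434.0429
  Σ                    100.2406       514.1310
P = 100.2406; D_Mac = 5.12897 yrs; D_mod = 4.80691 yrs.
DV01 ≈ 4.80691 × 100.2406 × 0.0001 = 0.048185.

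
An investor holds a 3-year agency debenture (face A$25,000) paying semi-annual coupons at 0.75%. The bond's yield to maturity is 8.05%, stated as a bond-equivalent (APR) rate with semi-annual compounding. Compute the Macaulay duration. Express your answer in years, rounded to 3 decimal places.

Periodic yield y = 0.04025. Discount each cash flow and weight by its period:
  t   CF        PV=CF/(1+0.04025)^t    t·PV
  1        93.75        90.1226        90.1226
  2        93.75        86.6355       173.2710
  3        93.75        83.2833       249.8500
  4        93.75        80.0609       320.2435
  5        93.75        76.9631       384.8156
  6    25,093.75    19,803.3754   118,820.2524
  Σ                 20,220.4408   120,038.5551
Price P = Σ PV = 20,220.4408.
Macaulay duration = Σ(t·PV) / P = 120,038.5551 / 20,220.4408 = 5.93650 half-year periods.
In years: 5.93650 / 2 = 2.96825 years.

2.968 years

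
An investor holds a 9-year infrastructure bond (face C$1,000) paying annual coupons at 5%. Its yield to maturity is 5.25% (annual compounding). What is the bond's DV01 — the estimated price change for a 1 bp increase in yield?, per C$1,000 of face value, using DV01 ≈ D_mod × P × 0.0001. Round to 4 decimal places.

Periodic yield y = 0.0525.
  t   CF        PV=CF/(1+0.0525)^t    t·PV
  1        50.00        47.5059        47.5059
  2        50.00        45.1363        90.2726
  3        50.00        42.8848       128.6545
  4        50.00        40.7457       162.9827
  5        50.00        38.7132       193.5662
  6        50.00        36.7822       220.6930
  7        50.00        34.9474       244.6320
  8        50.00        33.2042       265.6337
  9     1,050.00       662.5068     5,962.5615
  Σ                    982.4266     7,316.5021
P = 982.4266; D_Mac = 7.44738 yrs; D_mod = 7.07589 yrs.
DV01 ≈ 7.07589 × 982.4266 × 0.0001 = 0.695155.

C$0.6952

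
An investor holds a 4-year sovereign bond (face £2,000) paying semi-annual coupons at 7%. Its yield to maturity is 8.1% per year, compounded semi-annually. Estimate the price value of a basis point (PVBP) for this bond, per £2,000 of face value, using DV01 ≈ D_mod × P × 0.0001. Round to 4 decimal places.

Periodic yield y = 0.0405.
  t   CF        PV=CF/(1+0.0405)^t    t·PV
  1        70.00        67.2753        67.2753
  2        70.00        64.6568       129.3135
  3        70.00        62.1401       186.4202
  4        70.00        59.7214       238.8854
  5        70.00        57.3968       286.9840
  6        70.00        55.1627       330.9762
  7        70.00        53.0156       371.1090
  8     2,070.00     1,506.7239    12,053.7910
  Σ                  1,926.0925    13,664.7547
P = 1,926.0925; D_Mac = 7.09455 half-year periods = 3.54727 yrs; D_mod = 3.40920 yrs.
DV01 ≈ 3.40920 × 1,926.0925 × 0.0001 = 0.656644.

£0.6566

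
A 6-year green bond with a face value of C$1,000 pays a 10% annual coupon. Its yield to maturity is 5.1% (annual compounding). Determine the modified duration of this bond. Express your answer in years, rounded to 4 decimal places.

4.6886 years

Periodic yield y = 0.051. First find Macaulay duration:
  t   CF        PV=CF/(1+0.051)^t    t·PV
  1       100.00        95.1475        95.1475
  2       100.00        90.5304       181.0609
  3       100.00        86.1374       258.4123
  4       100.00        81.9576       327.8303
  5       100.00        77.9806       389.9029
  6     1,100.00       816.1620     4,896.9722
  Σ                  1,247.9155     6,149.3260
P = 1,247.9155; Macaulay duration = 6,149.3260 / 1,247.9155 = 4.92768 years.
Modified duration = D_Mac / (1 + y) = 4.92768 / 1.051 = 4.68856 years.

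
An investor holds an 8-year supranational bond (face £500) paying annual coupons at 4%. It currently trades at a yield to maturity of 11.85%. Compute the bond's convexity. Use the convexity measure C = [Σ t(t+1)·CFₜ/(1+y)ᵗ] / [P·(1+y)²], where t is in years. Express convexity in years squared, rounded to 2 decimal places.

With y = 0.1185:
  t   CF        PV=CF/(1+0.1185)^t    t·PV        t(t+1)·PV
  1        20.00        17.8811        17.8811          35.7622
  2        20.00        15.9867        31.9733          95.9200
  3        20.00        14.2930        42.8789         171.5155
  4        20.00        12.7787        51.1147         255.5736
  5        20.00        11.4248        57.1242         342.7451
  6        20.00        10.2144        61.2866         429.0060
  7        20.00         9.1323        63.9258         511.4063
  8       520.00       212.2831     1,698.2649      15,284.3837
  Σ                    303.9940     2,024.4494      17,126.3125
P = 303.9940.
Convexity = Σ t(t+1)·PV / [P·(1+y)²] = 17,126.3125 / (303.9940 × 1.251042) = 45.03258.

45.03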